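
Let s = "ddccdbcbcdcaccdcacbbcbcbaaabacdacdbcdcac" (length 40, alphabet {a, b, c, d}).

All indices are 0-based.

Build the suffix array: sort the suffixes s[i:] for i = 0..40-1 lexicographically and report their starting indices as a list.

rank→(start, suffix):
  0 → (24, 'aaabacdacdbcdcac')
  1 → (25, 'aabacdacdbcdcac')
  2 → (26, 'abacdacdbcdcac')
  3 → (38, 'ac')
  4 → (16, 'acbbcbcbaaabacdacdbcdcac')
  5 → (11, 'accdcacbbcbcbaaabacdacdbcdcac')
  6 → (28, 'acdacdbcdcac')
  7 → (31, 'acdbcdcac')
  8 → (23, 'baaabacdacdbcdcac')
  9 → (27, 'bacdacdbcdcac')
  10 → (18, 'bbcbcbaaabacdacdbcdcac')
  11 → (21, 'bcbaaabacdacdbcdcac')
  12 → (19, 'bcbcbaaabacdacdbcdcac')
  13 → (5, 'bcbcdcaccdcacbbcbcbaaabacdacdbcdcac')
  14 → (34, 'bcdcac')
  15 → (7, 'bcdcaccdcacbbcbcbaaabacdacdbcdcac')
  16 → (39, 'c')
  17 → (37, 'cac')
  18 → (15, 'cacbbcbcbaaabacdacdbcdcac')
  19 → (10, 'caccdcacbbcbcbaaabacdacdbcdcac')
  20 → (22, 'cbaaabacdacdbcdcac')
  21 → (17, 'cbbcbcbaaabacdacdbcdcac')
  22 → (20, 'cbcbaaabacdacdbcdcac')
  23 → (6, 'cbcdcaccdcacbbcbcbaaabacdacdbcdcac')
  24 → (2, 'ccdbcbcdcaccdcacbbcbcbaaabacdacdbcdcac')
  25 → (12, 'ccdcacbbcbcbaaabacdacdbcdcac')
  26 → (29, 'cdacdbcdcac')
  27 → (3, 'cdbcbcdcaccdcacbbcbcbaaabacdacdbcdcac')
  28 → (32, 'cdbcdcac')
  29 → (35, 'cdcac')
  30 → (13, 'cdcacbbcbcbaaabacdacdbcdcac')
  31 → (8, 'cdcaccdcacbbcbcbaaabacdacdbcdcac')
  32 → (30, 'dacdbcdcac')
  33 → (4, 'dbcbcdcaccdcacbbcbcbaaabacdacdbcdcac')
  34 → (33, 'dbcdcac')
  35 → (36, 'dcac')
  36 → (14, 'dcacbbcbcbaaabacdacdbcdcac')
  37 → (9, 'dcaccdcacbbcbcbaaabacdacdbcdcac')
  38 → (1, 'dccdbcbcdcaccdcacbbcbcbaaabacdacdbcdcac')
  39 → (0, 'ddccdbcbcdcaccdcacbbcbcbaaabacdacdbcdcac')

[24, 25, 26, 38, 16, 11, 28, 31, 23, 27, 18, 21, 19, 5, 34, 7, 39, 37, 15, 10, 22, 17, 20, 6, 2, 12, 29, 3, 32, 35, 13, 8, 30, 4, 33, 36, 14, 9, 1, 0]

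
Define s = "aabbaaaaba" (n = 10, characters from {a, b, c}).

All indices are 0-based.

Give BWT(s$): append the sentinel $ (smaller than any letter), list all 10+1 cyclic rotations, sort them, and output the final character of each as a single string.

abbaa$aaaba

rank  rotation     last
    0  $aabbaaaaba  a
    1  a$aabbaaaab  b
    2  aaaaba$aabb  b
    3  aaaba$aabba  a
    4  aaba$aabbaa  a
    5  aabbaaaaba$  $
    6  aba$aabbaaa  a
    7  abbaaaaba$a  a
    8  ba$aabbaaaa  a
    9  baaaaba$aab  b
   10  bbaaaaba$aa  a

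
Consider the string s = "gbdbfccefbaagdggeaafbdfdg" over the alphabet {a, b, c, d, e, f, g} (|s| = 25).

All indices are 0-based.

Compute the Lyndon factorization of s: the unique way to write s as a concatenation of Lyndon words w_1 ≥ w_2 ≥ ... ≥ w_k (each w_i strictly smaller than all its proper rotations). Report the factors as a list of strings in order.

["g", "bdbfccef", "b", "aagdgge", "aafbdfdg"]

emit factor 1: 'g' (i=0, period=1)
emit factor 2: 'bdbfccef' (i=1, period=8)
emit factor 3: 'b' (i=9, period=1)
emit factor 4: 'aagdgge' (i=10, period=7)
emit factor 5: 'aafbdfdg' (i=17, period=8)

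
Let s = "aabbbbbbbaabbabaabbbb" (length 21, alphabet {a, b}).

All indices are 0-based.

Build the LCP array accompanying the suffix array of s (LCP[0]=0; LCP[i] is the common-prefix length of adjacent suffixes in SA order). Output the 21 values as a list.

rank | idx | suffix
   0 |   9 | aabbabaabbbb
   1 |  15 | aabbbb
   2 |   0 | aabbbbbbbaabbabaabbbb
   3 |  13 | abaabbbb
   4 |  10 | abbabaabbbb
   5 |  16 | abbbb
   6 |   1 | abbbbbbbaabbabaabbbb
   7 |  20 | b
   8 |   8 | baabbabaabbbb
   9 |  14 | baabbbb
  10 |  12 | babaabbbb
  11 |  19 | bb
  12 |   7 | bbaabbabaabbbb
  13 |  11 | bbabaabbbb
  14 |  18 | bbb
  15 |   6 | bbbaabbabaabbbb
  16 |  17 | bbbb
  17 |   5 | bbbbaabbabaabbbb
  18 |   4 | bbbbbaabbabaabbbb
  19 |   3 | bbbbbbaabbabaabbbb
  20 |   2 | bbbbbbbaabbabaabbbb

SA = [9, 15, 0, 13, 10, 16, 1, 20, 8, 14, 12, 19, 7, 11, 18, 6, 17, 5, 4, 3, 2]
i: (SA[i-1],SA[i]) lcp shared
  1: (9,15) 4 'aabb'
  2: (15,0) 6 'aabbbb'
  3: (0,13) 1 'a'
  4: (13,10) 2 'ab'
  5: (10,16) 3 'abb'
  6: (16,1) 5 'abbbb'
  7: (1,20) 0 ''
  8: (20,8) 1 'b'
  9: (8,14) 5 'baabb'
  10: (14,12) 2 'ba'
  11: (12,19) 1 'b'
  12: (19,7) 2 'bb'
  13: (7,11) 3 'bba'
  14: (11,18) 2 'bb'
  15: (18,6) 3 'bbb'
  16: (6,17) 3 'bbb'
  17: (17,5) 4 'bbbb'
  18: (5,4) 4 'bbbb'
  19: (4,3) 5 'bbbbb'
  20: (3,2) 6 'bbbbbb'

[0, 4, 6, 1, 2, 3, 5, 0, 1, 5, 2, 1, 2, 3, 2, 3, 3, 4, 4, 5, 6]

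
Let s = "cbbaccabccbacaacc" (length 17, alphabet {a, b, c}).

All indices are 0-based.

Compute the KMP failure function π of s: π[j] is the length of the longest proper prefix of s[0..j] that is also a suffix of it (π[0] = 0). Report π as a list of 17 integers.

[0, 0, 0, 0, 1, 1, 0, 0, 1, 1, 2, 0, 1, 0, 0, 1, 1]

π[0] = 0
j=1 s[j]='b': π[1]=0 (border '')
j=2 s[j]='b': π[2]=0 (border '')
j=3 s[j]='a': π[3]=0 (border '')
j=4 s[j]='c': π[4]=1 (border 'c')
j=5 s[j]='c': k: 1→0; π[5]=1 (border 'c')
j=6 s[j]='a': k: 1→0; π[6]=0 (border '')
j=7 s[j]='b': π[7]=0 (border '')
j=8 s[j]='c': π[8]=1 (border 'c')
j=9 s[j]='c': k: 1→0; π[9]=1 (border 'c')
j=10 s[j]='b': π[10]=2 (border 'cb')
j=11 s[j]='a': k: 2→0; π[11]=0 (border '')
j=12 s[j]='c': π[12]=1 (border 'c')
j=13 s[j]='a': k: 1→0; π[13]=0 (border '')
j=14 s[j]='a': π[14]=0 (border '')
j=15 s[j]='c': π[15]=1 (border 'c')
j=16 s[j]='c': k: 1→0; π[16]=1 (border 'c')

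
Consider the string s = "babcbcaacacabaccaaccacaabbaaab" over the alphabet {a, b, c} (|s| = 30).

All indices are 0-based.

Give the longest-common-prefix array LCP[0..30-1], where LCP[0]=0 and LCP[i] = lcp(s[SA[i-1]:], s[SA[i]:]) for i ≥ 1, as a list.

[0, 2, 3, 2, 3, 1, 2, 2, 2, 1, 3, 3, 2, 4, 0, 1, 2, 2, 1, 1, 2, 0, 3, 4, 2, 2, 4, 1, 1, 3]

sorted suffixes:
  #0 SA[0]=26  'aaab'
  #1 SA[1]=27  'aab'
  #2 SA[2]=22  'aabbaaab'
  #3 SA[3]=6  'aacacabaccaaccacaabbaaab'
  #4 SA[4]=16  'aaccacaabbaaab'
  #5 SA[5]=28  'ab'
  #6 SA[6]=11  'abaccaaccacaabbaaab'
  #7 SA[7]=23  'abbaaab'
  #8 SA[8]=1  'abcbcaacacabaccaaccacaabbaaab'
  #9 SA[9]=20  'acaabbaaab'
  #10 SA[10]=9  'acabaccaaccacaabbaaab'
  #11 SA[11]=7  'acacabaccaaccacaabbaaab'
  #12 SA[12]=13  'accaaccacaabbaaab'
  #13 SA[13]=17  'accacaabbaaab'
  #14 SA[14]=29  'b'
  #15 SA[15]=25  'baaab'
  #16 SA[16]=0  'babcbcaacacabaccaaccacaabbaaab'
  #17 SA[17]=12  'baccaaccacaabbaaab'
  #18 SA[18]=24  'bbaaab'
  #19 SA[19]=4  'bcaacacabaccaaccacaabbaaab'
  #20 SA[20]=2  'bcbcaacacabaccaaccacaabbaaab'
  #21 SA[21]=21  'caabbaaab'
  #22 SA[22]=5  'caacacabaccaaccacaabbaaab'
  #23 SA[23]=15  'caaccacaabbaaab'
  #24 SA[24]=10  'cabaccaaccacaabbaaab'
  #25 SA[25]=19  'cacaabbaaab'
  #26 SA[26]=8  'cacabaccaaccacaabbaaab'
  #27 SA[27]=3  'cbcaacacabaccaaccacaabbaaab'
  #28 SA[28]=14  'ccaaccacaabbaaab'
  #29 SA[29]=18  'ccacaabbaaab'

SA = [26, 27, 22, 6, 16, 28, 11, 23, 1, 20, 9, 7, 13, 17, 29, 25, 0, 12, 24, 4, 2, 21, 5, 15, 10, 19, 8, 3, 14, 18]
[i] adj suffixes → lcp
  [1] 26/27 → 2 ('aa')
  [2] 27/22 → 3 ('aab')
  [3] 22/6 → 2 ('aa')
  [4] 6/16 → 3 ('aac')
  [5] 16/28 → 1 ('a')
  [6] 28/11 → 2 ('ab')
  [7] 11/23 → 2 ('ab')
  [8] 23/1 → 2 ('ab')
  [9] 1/20 → 1 ('a')
  [10] 20/9 → 3 ('aca')
  [11] 9/7 → 3 ('aca')
  [12] 7/13 → 2 ('ac')
  [13] 13/17 → 4 ('acca')
  [14] 17/29 → 0 ('')
  [15] 29/25 → 1 ('b')
  [16] 25/0 → 2 ('ba')
  [17] 0/12 → 2 ('ba')
  [18] 12/24 → 1 ('b')
  [19] 24/4 → 1 ('b')
  [20] 4/2 → 2 ('bc')
  [21] 2/21 → 0 ('')
  [22] 21/5 → 3 ('caa')
  [23] 5/15 → 4 ('caac')
  [24] 15/10 → 2 ('ca')
  [25] 10/19 → 2 ('ca')
  [26] 19/8 → 4 ('caca')
  [27] 8/3 → 1 ('c')
  [28] 3/14 → 1 ('c')
  [29] 14/18 → 3 ('cca')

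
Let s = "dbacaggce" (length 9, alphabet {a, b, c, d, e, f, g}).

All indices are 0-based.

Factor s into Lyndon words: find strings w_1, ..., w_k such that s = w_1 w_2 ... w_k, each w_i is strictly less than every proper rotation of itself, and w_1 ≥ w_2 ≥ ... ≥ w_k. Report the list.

emit factor 1: 'd' (i=0, period=1)
emit factor 2: 'b' (i=1, period=1)
emit factor 3: 'acaggce' (i=2, period=7)

["d", "b", "acaggce"]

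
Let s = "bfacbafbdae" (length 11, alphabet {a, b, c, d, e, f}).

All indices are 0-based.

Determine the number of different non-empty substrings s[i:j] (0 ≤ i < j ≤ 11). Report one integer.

61

rank | idx | suffix
   0 |   2 | acbafbdae
   1 |   9 | ae
   2 |   5 | afbdae
   3 |   4 | bafbdae
   4 |   7 | bdae
   5 |   0 | bfacbafbdae
   6 |   3 | cbafbdae
   7 |   8 | dae
   8 |  10 | e
   9 |   1 | facbafbdae
  10 |   6 | fbdae

SA = [2, 9, 5, 4, 7, 0, 3, 8, 10, 1, 6]
i: (SA[i-1],SA[i]) lcp shared
  1: (2,9) 1 'a'
  2: (9,5) 1 'a'
  3: (5,4) 0 ''
  4: (4,7) 1 'b'
  5: (7,0) 1 'b'
  6: (0,3) 0 ''
  7: (3,8) 0 ''
  8: (8,10) 0 ''
  9: (10,1) 0 ''
  10: (1,6) 1 'f'

n(n+1)/2 = 11·12/2 = 66
Σ LCP = 0 + 1 + 1 + 0 + 1 + 1 + 0 + 0 + 0 + 0 + 1 = 5
distinct = 66 − 5 = 61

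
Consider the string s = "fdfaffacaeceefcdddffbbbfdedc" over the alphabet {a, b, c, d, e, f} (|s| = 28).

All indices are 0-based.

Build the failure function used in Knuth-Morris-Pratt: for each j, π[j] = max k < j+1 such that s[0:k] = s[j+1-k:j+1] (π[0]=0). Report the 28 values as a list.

[0, 0, 1, 0, 1, 1, 0, 0, 0, 0, 0, 0, 0, 1, 0, 0, 0, 0, 1, 1, 0, 0, 0, 1, 2, 0, 0, 0]

π[0] = 0
j=1 s[j]='d': π[1]=0 (border '')
j=2 s[j]='f': π[2]=1 (border 'f')
j=3 s[j]='a': k: 1→0; π[3]=0 (border '')
j=4 s[j]='f': π[4]=1 (border 'f')
j=5 s[j]='f': k: 1→0; π[5]=1 (border 'f')
j=6 s[j]='a': k: 1→0; π[6]=0 (border '')
j=7 s[j]='c': π[7]=0 (border '')
j=8 s[j]='a': π[8]=0 (border '')
j=9 s[j]='e': π[9]=0 (border '')
j=10 s[j]='c': π[10]=0 (border '')
j=11 s[j]='e': π[11]=0 (border '')
j=12 s[j]='e': π[12]=0 (border '')
j=13 s[j]='f': π[13]=1 (border 'f')
j=14 s[j]='c': k: 1→0; π[14]=0 (border '')
j=15 s[j]='d': π[15]=0 (border '')
j=16 s[j]='d': π[16]=0 (border '')
j=17 s[j]='d': π[17]=0 (border '')
j=18 s[j]='f': π[18]=1 (border 'f')
j=19 s[j]='f': k: 1→0; π[19]=1 (border 'f')
j=20 s[j]='b': k: 1→0; π[20]=0 (border '')
j=21 s[j]='b': π[21]=0 (border '')
j=22 s[j]='b': π[22]=0 (border '')
j=23 s[j]='f': π[23]=1 (border 'f')
j=24 s[j]='d': π[24]=2 (border 'fd')
j=25 s[j]='e': k: 2→0; π[25]=0 (border '')
j=26 s[j]='d': π[26]=0 (border '')
j=27 s[j]='c': π[27]=0 (border '')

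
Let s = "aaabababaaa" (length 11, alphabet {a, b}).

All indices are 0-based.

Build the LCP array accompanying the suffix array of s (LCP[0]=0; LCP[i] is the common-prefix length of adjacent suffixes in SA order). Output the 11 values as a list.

rank→(start, suffix):
  0 → (10, 'a')
  1 → (9, 'aa')
  2 → (8, 'aaa')
  3 → (0, 'aaabababaaa')
  4 → (1, 'aabababaaa')
  5 → (6, 'abaaa')
  6 → (4, 'ababaaa')
  7 → (2, 'abababaaa')
  8 → (7, 'baaa')
  9 → (5, 'babaaa')
  10 → (3, 'bababaaa')

SA = [10, 9, 8, 0, 1, 6, 4, 2, 7, 5, 3]
[i] adj suffixes → lcp
  [1] 10/9 → 1 ('a')
  [2] 9/8 → 2 ('aa')
  [3] 8/0 → 3 ('aaa')
  [4] 0/1 → 2 ('aa')
  [5] 1/6 → 1 ('a')
  [6] 6/4 → 3 ('aba')
  [7] 4/2 → 5 ('ababa')
  [8] 2/7 → 0 ('')
  [9] 7/5 → 2 ('ba')
  [10] 5/3 → 4 ('baba')

[0, 1, 2, 3, 2, 1, 3, 5, 0, 2, 4]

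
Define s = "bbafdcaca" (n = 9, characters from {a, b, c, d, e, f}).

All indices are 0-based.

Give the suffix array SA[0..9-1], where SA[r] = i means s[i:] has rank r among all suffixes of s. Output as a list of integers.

rank | idx | suffix
   0 |   8 | a
   1 |   6 | aca
   2 |   2 | afdcaca
   3 |   1 | bafdcaca
   4 |   0 | bbafdcaca
   5 |   7 | ca
   6 |   5 | caca
   7 |   4 | dcaca
   8 |   3 | fdcaca

[8, 6, 2, 1, 0, 7, 5, 4, 3]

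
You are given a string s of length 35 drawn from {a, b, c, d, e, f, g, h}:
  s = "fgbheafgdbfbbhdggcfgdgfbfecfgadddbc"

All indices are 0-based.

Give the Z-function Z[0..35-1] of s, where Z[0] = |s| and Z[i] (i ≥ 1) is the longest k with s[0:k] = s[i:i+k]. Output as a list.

Z[0]=35
i=1: i≥r, start 0; Z[1]=0
i=2: i≥r, start 0; Z[2]=0
i=3: i≥r, start 0; Z[3]=0
i=4: i≥r, start 0; Z[4]=0
i=5: i≥r, start 0; Z[5]=0
i=6: i≥r, start 0; Z[6]=2 scan→box=[6,8)
i=7: min(r-i=1, Z[1]=0)=0; Z[7]=0
i=8: i≥r, start 0; Z[8]=0
i=9: i≥r, start 0; Z[9]=0
i=10: i≥r, start 0; Z[10]=1 scan→box=[10,11)
i=11: i≥r, start 0; Z[11]=0
i=12: i≥r, start 0; Z[12]=0
i=13: i≥r, start 0; Z[13]=0
i=14: i≥r, start 0; Z[14]=0
i=15: i≥r, start 0; Z[15]=0
i=16: i≥r, start 0; Z[16]=0
i=17: i≥r, start 0; Z[17]=0
i=18: i≥r, start 0; Z[18]=2 scan→box=[18,20)
i=19: min(r-i=1, Z[1]=0)=0; Z[19]=0
i=20: i≥r, start 0; Z[20]=0
i=21: i≥r, start 0; Z[21]=0
i=22: i≥r, start 0; Z[22]=1 scan→box=[22,23)
i=23: i≥r, start 0; Z[23]=0
i=24: i≥r, start 0; Z[24]=1 scan→box=[24,25)
i=25: i≥r, start 0; Z[25]=0
i=26: i≥r, start 0; Z[26]=0
i=27: i≥r, start 0; Z[27]=2 scan→box=[27,29)
i=28: min(r-i=1, Z[1]=0)=0; Z[28]=0
i=29: i≥r, start 0; Z[29]=0
i=30: i≥r, start 0; Z[30]=0
i=31: i≥r, start 0; Z[31]=0
i=32: i≥r, start 0; Z[32]=0
i=33: i≥r, start 0; Z[33]=0
i=34: i≥r, start 0; Z[34]=0

[35, 0, 0, 0, 0, 0, 2, 0, 0, 0, 1, 0, 0, 0, 0, 0, 0, 0, 2, 0, 0, 0, 1, 0, 1, 0, 0, 2, 0, 0, 0, 0, 0, 0, 0]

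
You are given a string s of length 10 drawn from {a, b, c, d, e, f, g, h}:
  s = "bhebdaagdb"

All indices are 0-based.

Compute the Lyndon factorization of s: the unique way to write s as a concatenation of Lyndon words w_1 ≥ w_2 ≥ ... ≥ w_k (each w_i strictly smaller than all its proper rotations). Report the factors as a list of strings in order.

["bhe", "bd", "aagdb"]

emit factor 1: 'bhe' (i=0, period=3)
emit factor 2: 'bd' (i=3, period=2)
emit factor 3: 'aagdb' (i=5, period=5)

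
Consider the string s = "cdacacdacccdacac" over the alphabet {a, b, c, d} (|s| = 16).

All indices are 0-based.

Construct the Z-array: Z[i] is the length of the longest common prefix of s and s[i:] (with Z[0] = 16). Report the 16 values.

[16, 0, 0, 1, 0, 4, 0, 0, 1, 1, 6, 0, 0, 1, 0, 1]

Z[0]=16
i=1: outside box; Z[1]=0
i=2: outside box; Z[2]=0
i=3: outside box; Z[3]=1 grow→box=[3,4)
i=4: outside box; Z[4]=0
i=5: outside box; Z[5]=4 grow→box=[5,9)
i=6: min(r-i=3, Z[1]=0)=0; Z[6]=0
i=7: min(r-i=2, Z[2]=0)=0; Z[7]=0
i=8: min(r-i=1, Z[3]=1)=1; Z[8]=1
i=9: outside box; Z[9]=1 grow→box=[9,10)
i=10: outside box; Z[10]=6 grow→box=[10,16)
i=11: min(r-i=5, Z[1]=0)=0; Z[11]=0
i=12: min(r-i=4, Z[2]=0)=0; Z[12]=0
i=13: min(r-i=3, Z[3]=1)=1; Z[13]=1
i=14: min(r-i=2, Z[4]=0)=0; Z[14]=0
i=15: min(r-i=1, Z[5]=4)=1; Z[15]=1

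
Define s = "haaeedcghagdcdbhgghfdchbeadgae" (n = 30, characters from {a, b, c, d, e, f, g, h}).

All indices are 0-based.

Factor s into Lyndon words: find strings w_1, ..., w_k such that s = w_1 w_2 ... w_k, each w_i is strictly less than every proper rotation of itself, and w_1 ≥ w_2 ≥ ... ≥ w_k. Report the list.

["h", "aaeedcghagdcdbhgghfdchbeadgae"]

emit factor 1: 'h' (i=0, period=1)
emit factor 2: 'aaeedcghagdcdbhgghfdchbeadgae' (i=1, period=29)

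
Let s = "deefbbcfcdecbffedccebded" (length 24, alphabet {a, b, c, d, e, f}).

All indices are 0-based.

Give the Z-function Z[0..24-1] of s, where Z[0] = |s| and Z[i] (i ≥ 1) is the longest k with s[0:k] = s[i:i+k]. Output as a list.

[24, 0, 0, 0, 0, 0, 0, 0, 0, 2, 0, 0, 0, 0, 0, 0, 1, 0, 0, 0, 0, 2, 0, 1]

Z[0]=24
i=1: fresh scan; Z[1]=0
i=2: fresh scan; Z[2]=0
i=3: fresh scan; Z[3]=0
i=4: fresh scan; Z[4]=0
i=5: fresh scan; Z[5]=0
i=6: fresh scan; Z[6]=0
i=7: fresh scan; Z[7]=0
i=8: fresh scan; Z[8]=0
i=9: fresh scan; Z[9]=2 grow→box=[9,11)
i=10: min(r-i=1, Z[1]=0)=0; Z[10]=0
i=11: fresh scan; Z[11]=0
i=12: fresh scan; Z[12]=0
i=13: fresh scan; Z[13]=0
i=14: fresh scan; Z[14]=0
i=15: fresh scan; Z[15]=0
i=16: fresh scan; Z[16]=1 grow→box=[16,17)
i=17: fresh scan; Z[17]=0
i=18: fresh scan; Z[18]=0
i=19: fresh scan; Z[19]=0
i=20: fresh scan; Z[20]=0
i=21: fresh scan; Z[21]=2 grow→box=[21,23)
i=22: min(r-i=1, Z[1]=0)=0; Z[22]=0
i=23: fresh scan; Z[23]=1 grow→box=[23,24)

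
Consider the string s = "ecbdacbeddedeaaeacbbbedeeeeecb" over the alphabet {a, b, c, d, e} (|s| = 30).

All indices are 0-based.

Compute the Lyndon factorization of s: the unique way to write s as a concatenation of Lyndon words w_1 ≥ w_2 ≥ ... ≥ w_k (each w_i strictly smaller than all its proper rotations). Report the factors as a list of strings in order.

["e", "c", "bd", "acbeddede", "aaeacbbbedeeeeecb"]

emit factor 1: 'e' (i=0, period=1)
emit factor 2: 'c' (i=1, period=1)
emit factor 3: 'bd' (i=2, period=2)
emit factor 4: 'acbeddede' (i=4, period=9)
emit factor 5: 'aaeacbbbedeeeeecb' (i=13, period=17)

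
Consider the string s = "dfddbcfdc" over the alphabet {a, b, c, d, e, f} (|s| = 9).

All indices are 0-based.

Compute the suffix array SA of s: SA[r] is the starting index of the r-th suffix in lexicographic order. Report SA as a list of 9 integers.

rank | idx | suffix
   0 |   4 | bcfdc
   1 |   8 | c
   2 |   5 | cfdc
   3 |   3 | dbcfdc
   4 |   7 | dc
   5 |   2 | ddbcfdc
   6 |   0 | dfddbcfdc
   7 |   6 | fdc
   8 |   1 | fddbcfdc

[4, 8, 5, 3, 7, 2, 0, 6, 1]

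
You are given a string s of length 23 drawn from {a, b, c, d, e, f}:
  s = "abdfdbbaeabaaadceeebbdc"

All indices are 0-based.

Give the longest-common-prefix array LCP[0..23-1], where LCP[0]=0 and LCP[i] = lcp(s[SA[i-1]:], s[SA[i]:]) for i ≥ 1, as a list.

[0, 2, 1, 2, 1, 1, 0, 2, 1, 2, 1, 2, 0, 1, 0, 1, 2, 1, 0, 1, 1, 2, 0]

rank→(start, suffix):
  0 → (11, 'aaadceeebbdc')
  1 → (12, 'aadceeebbdc')
  2 → (9, 'abaaadceeebbdc')
  3 → (0, 'abdfdbbaeabaaadceeebbdc')
  4 → (13, 'adceeebbdc')
  5 → (7, 'aeabaaadceeebbdc')
  6 → (10, 'baaadceeebbdc')
  7 → (6, 'baeabaaadceeebbdc')
  8 → (5, 'bbaeabaaadceeebbdc')
  9 → (19, 'bbdc')
  10 → (20, 'bdc')
  11 → (1, 'bdfdbbaeabaaadceeebbdc')
  12 → (22, 'c')
  13 → (15, 'ceeebbdc')
  14 → (4, 'dbbaeabaaadceeebbdc')
  15 → (21, 'dc')
  16 → (14, 'dceeebbdc')
  17 → (2, 'dfdbbaeabaaadceeebbdc')
  18 → (8, 'eabaaadceeebbdc')
  19 → (18, 'ebbdc')
  20 → (17, 'eebbdc')
  21 → (16, 'eeebbdc')
  22 → (3, 'fdbbaeabaaadceeebbdc')

SA = [11, 12, 9, 0, 13, 7, 10, 6, 5, 19, 20, 1, 22, 15, 4, 21, 14, 2, 8, 18, 17, 16, 3]
[i] adj suffixes → lcp
  [1] 11/12 → 2 ('aa')
  [2] 12/9 → 1 ('a')
  [3] 9/0 → 2 ('ab')
  [4] 0/13 → 1 ('a')
  [5] 13/7 → 1 ('a')
  [6] 7/10 → 0 ('')
  [7] 10/6 → 2 ('ba')
  [8] 6/5 → 1 ('b')
  [9] 5/19 → 2 ('bb')
  [10] 19/20 → 1 ('b')
  [11] 20/1 → 2 ('bd')
  [12] 1/22 → 0 ('')
  [13] 22/15 → 1 ('c')
  [14] 15/4 → 0 ('')
  [15] 4/21 → 1 ('d')
  [16] 21/14 → 2 ('dc')
  [17] 14/2 → 1 ('d')
  [18] 2/8 → 0 ('')
  [19] 8/18 → 1 ('e')
  [20] 18/17 → 1 ('e')
  [21] 17/16 → 2 ('ee')
  [22] 16/3 → 0 ('')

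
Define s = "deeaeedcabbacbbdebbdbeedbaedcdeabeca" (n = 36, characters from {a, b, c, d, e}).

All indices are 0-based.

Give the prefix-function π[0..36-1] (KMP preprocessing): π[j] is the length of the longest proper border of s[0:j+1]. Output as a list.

[0, 0, 0, 0, 0, 0, 1, 0, 0, 0, 0, 0, 0, 0, 0, 1, 2, 0, 0, 1, 0, 0, 0, 1, 0, 0, 0, 1, 0, 1, 2, 0, 0, 0, 0, 0]

π[0] = 0
j=1 s[j]='e': π[1]=0 (border '')
j=2 s[j]='e': π[2]=0 (border '')
j=3 s[j]='a': π[3]=0 (border '')
j=4 s[j]='e': π[4]=0 (border '')
j=5 s[j]='e': π[5]=0 (border '')
j=6 s[j]='d': π[6]=1 (border 'd')
j=7 s[j]='c': k: 1→0; π[7]=0 (border '')
j=8 s[j]='a': π[8]=0 (border '')
j=9 s[j]='b': π[9]=0 (border '')
j=10 s[j]='b': π[10]=0 (border '')
j=11 s[j]='a': π[11]=0 (border '')
j=12 s[j]='c': π[12]=0 (border '')
j=13 s[j]='b': π[13]=0 (border '')
j=14 s[j]='b': π[14]=0 (border '')
j=15 s[j]='d': π[15]=1 (border 'd')
j=16 s[j]='e': π[16]=2 (border 'de')
j=17 s[j]='b': k: 2→0; π[17]=0 (border '')
j=18 s[j]='b': π[18]=0 (border '')
j=19 s[j]='d': π[19]=1 (border 'd')
j=20 s[j]='b': k: 1→0; π[20]=0 (border '')
j=21 s[j]='e': π[21]=0 (border '')
j=22 s[j]='e': π[22]=0 (border '')
j=23 s[j]='d': π[23]=1 (border 'd')
j=24 s[j]='b': k: 1→0; π[24]=0 (border '')
j=25 s[j]='a': π[25]=0 (border '')
j=26 s[j]='e': π[26]=0 (border '')
j=27 s[j]='d': π[27]=1 (border 'd')
j=28 s[j]='c': k: 1→0; π[28]=0 (border '')
j=29 s[j]='d': π[29]=1 (border 'd')
j=30 s[j]='e': π[30]=2 (border 'de')
j=31 s[j]='a': k: 2→0; π[31]=0 (border '')
j=32 s[j]='b': π[32]=0 (border '')
j=33 s[j]='e': π[33]=0 (border '')
j=34 s[j]='c': π[34]=0 (border '')
j=35 s[j]='a': π[35]=0 (border '')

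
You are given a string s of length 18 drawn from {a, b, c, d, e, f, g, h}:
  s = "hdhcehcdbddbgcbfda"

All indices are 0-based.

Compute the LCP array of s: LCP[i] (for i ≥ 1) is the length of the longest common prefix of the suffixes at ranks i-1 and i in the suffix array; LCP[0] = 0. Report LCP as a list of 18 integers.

[0, 0, 1, 1, 0, 1, 1, 0, 1, 2, 1, 1, 0, 0, 0, 0, 2, 1]

sorted suffixes:
  #0 SA[0]=17  'a'
  #1 SA[1]=8  'bddbgcbfda'
  #2 SA[2]=14  'bfda'
  #3 SA[3]=11  'bgcbfda'
  #4 SA[4]=13  'cbfda'
  #5 SA[5]=6  'cdbddbgcbfda'
  #6 SA[6]=3  'cehcdbddbgcbfda'
  #7 SA[7]=16  'da'
  #8 SA[8]=7  'dbddbgcbfda'
  #9 SA[9]=10  'dbgcbfda'
  #10 SA[10]=9  'ddbgcbfda'
  #11 SA[11]=1  'dhcehcdbddbgcbfda'
  #12 SA[12]=4  'ehcdbddbgcbfda'
  #13 SA[13]=15  'fda'
  #14 SA[14]=12  'gcbfda'
  #15 SA[15]=5  'hcdbddbgcbfda'
  #16 SA[16]=2  'hcehcdbddbgcbfda'
  #17 SA[17]=0  'hdhcehcdbddbgcbfda'

SA = [17, 8, 14, 11, 13, 6, 3, 16, 7, 10, 9, 1, 4, 15, 12, 5, 2, 0]
rank  pair      lcp
   1  s[17:],s[8:]  0  ''
   2  s[8:],s[14:]  1  'b'
   3  s[14:],s[11:]  1  'b'
   4  s[11:],s[13:]  0  ''
   5  s[13:],s[6:]  1  'c'
   6  s[6:],s[3:]  1  'c'
   7  s[3:],s[16:]  0  ''
   8  s[16:],s[7:]  1  'd'
   9  s[7:],s[10:]  2  'db'
  10  s[10:],s[9:]  1  'd'
  11  s[9:],s[1:]  1  'd'
  12  s[1:],s[4:]  0  ''
  13  s[4:],s[15:]  0  ''
  14  s[15:],s[12:]  0  ''
  15  s[12:],s[5:]  0  ''
  16  s[5:],s[2:]  2  'hc'
  17  s[2:],s[0:]  1  'h'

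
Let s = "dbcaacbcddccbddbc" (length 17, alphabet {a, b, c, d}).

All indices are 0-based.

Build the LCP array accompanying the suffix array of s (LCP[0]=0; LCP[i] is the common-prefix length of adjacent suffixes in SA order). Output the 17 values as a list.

[0, 1, 0, 2, 2, 1, 0, 1, 1, 2, 1, 1, 0, 3, 1, 1, 2]

sorted suffixes:
  #0 SA[0]=3  'aacbcddccbddbc'
  #1 SA[1]=4  'acbcddccbddbc'
  #2 SA[2]=15  'bc'
  #3 SA[3]=1  'bcaacbcddccbddbc'
  #4 SA[4]=6  'bcddccbddbc'
  #5 SA[5]=12  'bddbc'
  #6 SA[6]=16  'c'
  #7 SA[7]=2  'caacbcddccbddbc'
  #8 SA[8]=5  'cbcddccbddbc'
  #9 SA[9]=11  'cbddbc'
  #10 SA[10]=10  'ccbddbc'
  #11 SA[11]=7  'cddccbddbc'
  #12 SA[12]=14  'dbc'
  #13 SA[13]=0  'dbcaacbcddccbddbc'
  #14 SA[14]=9  'dccbddbc'
  #15 SA[15]=13  'ddbc'
  #16 SA[16]=8  'ddccbddbc'

SA = [3, 4, 15, 1, 6, 12, 16, 2, 5, 11, 10, 7, 14, 0, 9, 13, 8]
rank  pair      lcp
   1  s[3:],s[4:]  1  'a'
   2  s[4:],s[15:]  0  ''
   3  s[15:],s[1:]  2  'bc'
   4  s[1:],s[6:]  2  'bc'
   5  s[6:],s[12:]  1  'b'
   6  s[12:],s[16:]  0  ''
   7  s[16:],s[2:]  1  'c'
   8  s[2:],s[5:]  1  'c'
   9  s[5:],s[11:]  2  'cb'
  10  s[11:],s[10:]  1  'c'
  11  s[10:],s[7:]  1  'c'
  12  s[7:],s[14:]  0  ''
  13  s[14:],s[0:]  3  'dbc'
  14  s[0:],s[9:]  1  'd'
  15  s[9:],s[13:]  1  'd'
  16  s[13:],s[8:]  2  'dd'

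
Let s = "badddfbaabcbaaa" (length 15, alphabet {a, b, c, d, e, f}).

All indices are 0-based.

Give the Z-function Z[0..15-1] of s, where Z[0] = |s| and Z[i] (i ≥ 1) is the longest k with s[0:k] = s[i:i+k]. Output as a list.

Z[0]=15
i=1: outside box; Z[1]=0
i=2: outside box; Z[2]=0
i=3: outside box; Z[3]=0
i=4: outside box; Z[4]=0
i=5: outside box; Z[5]=0
i=6: outside box; Z[6]=2 grow→box=[6,8)
i=7: min(r-i=1, Z[1]=0)=0; Z[7]=0
i=8: outside box; Z[8]=0
i=9: outside box; Z[9]=1 grow→box=[9,10)
i=10: outside box; Z[10]=0
i=11: outside box; Z[11]=2 grow→box=[11,13)
i=12: min(r-i=1, Z[1]=0)=0; Z[12]=0
i=13: outside box; Z[13]=0
i=14: outside box; Z[14]=0

[15, 0, 0, 0, 0, 0, 2, 0, 0, 1, 0, 2, 0, 0, 0]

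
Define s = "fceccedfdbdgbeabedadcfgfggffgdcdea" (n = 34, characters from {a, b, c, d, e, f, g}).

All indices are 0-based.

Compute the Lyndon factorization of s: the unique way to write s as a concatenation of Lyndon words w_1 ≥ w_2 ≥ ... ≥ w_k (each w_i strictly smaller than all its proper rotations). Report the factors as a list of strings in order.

["f", "ce", "ccedfd", "bdgbe", "abedadcfgfggffgdcde", "a"]

emit factor 1: 'f' (i=0, period=1)
emit factor 2: 'ce' (i=1, period=2)
emit factor 3: 'ccedfd' (i=3, period=6)
emit factor 4: 'bdgbe' (i=9, period=5)
emit factor 5: 'abedadcfgfggffgdcde' (i=14, period=19)
emit factor 6: 'a' (i=33, period=1)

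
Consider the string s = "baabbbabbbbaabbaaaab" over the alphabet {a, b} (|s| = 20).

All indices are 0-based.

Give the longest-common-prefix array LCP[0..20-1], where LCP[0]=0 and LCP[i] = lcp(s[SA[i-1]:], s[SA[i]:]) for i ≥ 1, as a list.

[0, 3, 2, 3, 4, 1, 2, 3, 4, 0, 1, 3, 5, 2, 1, 4, 3, 2, 4, 3]

sorted suffixes:
  #0 SA[0]=15  'aaaab'
  #1 SA[1]=16  'aaab'
  #2 SA[2]=17  'aab'
  #3 SA[3]=11  'aabbaaaab'
  #4 SA[4]=1  'aabbbabbbbaabbaaaab'
  #5 SA[5]=18  'ab'
  #6 SA[6]=12  'abbaaaab'
  #7 SA[7]=2  'abbbabbbbaabbaaaab'
  #8 SA[8]=6  'abbbbaabbaaaab'
  #9 SA[9]=19  'b'
  #10 SA[10]=14  'baaaab'
  #11 SA[11]=10  'baabbaaaab'
  #12 SA[12]=0  'baabbbabbbbaabbaaaab'
  #13 SA[13]=5  'babbbbaabbaaaab'
  #14 SA[14]=13  'bbaaaab'
  #15 SA[15]=9  'bbaabbaaaab'
  #16 SA[16]=4  'bbabbbbaabbaaaab'
  #17 SA[17]=8  'bbbaabbaaaab'
  #18 SA[18]=3  'bbbabbbbaabbaaaab'
  #19 SA[19]=7  'bbbbaabbaaaab'

SA = [15, 16, 17, 11, 1, 18, 12, 2, 6, 19, 14, 10, 0, 5, 13, 9, 4, 8, 3, 7]
i: (SA[i-1],SA[i]) lcp shared
  1: (15,16) 3 'aaa'
  2: (16,17) 2 'aa'
  3: (17,11) 3 'aab'
  4: (11,1) 4 'aabb'
  5: (1,18) 1 'a'
  6: (18,12) 2 'ab'
  7: (12,2) 3 'abb'
  8: (2,6) 4 'abbb'
  9: (6,19) 0 ''
  10: (19,14) 1 'b'
  11: (14,10) 3 'baa'
  12: (10,0) 5 'baabb'
  13: (0,5) 2 'ba'
  14: (5,13) 1 'b'
  15: (13,9) 4 'bbaa'
  16: (9,4) 3 'bba'
  17: (4,8) 2 'bb'
  18: (8,3) 4 'bbba'
  19: (3,7) 3 'bbb'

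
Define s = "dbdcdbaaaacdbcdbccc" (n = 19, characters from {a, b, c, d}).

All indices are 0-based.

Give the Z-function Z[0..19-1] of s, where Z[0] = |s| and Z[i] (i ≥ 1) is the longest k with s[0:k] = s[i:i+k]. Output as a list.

Z[0]=19
i=1: outside box; Z[1]=0
i=2: outside box; Z[2]=1 grow→box=[2,3)
i=3: outside box; Z[3]=0
i=4: outside box; Z[4]=2 grow→box=[4,6)
i=5: min(r-i=1, Z[1]=0)=0; Z[5]=0
i=6: outside box; Z[6]=0
i=7: outside box; Z[7]=0
i=8: outside box; Z[8]=0
i=9: outside box; Z[9]=0
i=10: outside box; Z[10]=0
i=11: outside box; Z[11]=2 grow→box=[11,13)
i=12: min(r-i=1, Z[1]=0)=0; Z[12]=0
i=13: outside box; Z[13]=0
i=14: outside box; Z[14]=2 grow→box=[14,16)
i=15: min(r-i=1, Z[1]=0)=0; Z[15]=0
i=16: outside box; Z[16]=0
i=17: outside box; Z[17]=0
i=18: outside box; Z[18]=0

[19, 0, 1, 0, 2, 0, 0, 0, 0, 0, 0, 2, 0, 0, 2, 0, 0, 0, 0]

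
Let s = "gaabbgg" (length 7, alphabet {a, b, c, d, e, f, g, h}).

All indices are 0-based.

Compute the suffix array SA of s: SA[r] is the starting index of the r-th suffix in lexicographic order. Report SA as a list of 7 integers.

rank→(start, suffix):
  0 → (1, 'aabbgg')
  1 → (2, 'abbgg')
  2 → (3, 'bbgg')
  3 → (4, 'bgg')
  4 → (6, 'g')
  5 → (0, 'gaabbgg')
  6 → (5, 'gg')

[1, 2, 3, 4, 6, 0, 5]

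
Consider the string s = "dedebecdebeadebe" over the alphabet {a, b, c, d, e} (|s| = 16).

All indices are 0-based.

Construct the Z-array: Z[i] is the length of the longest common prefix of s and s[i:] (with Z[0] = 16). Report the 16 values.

[16, 0, 2, 0, 0, 0, 0, 2, 0, 0, 0, 0, 2, 0, 0, 0]

Z[0]=16
i=1: outside box; Z[1]=0
i=2: outside box; Z[2]=2 scan→box=[2,4)
i=3: min(r-i=1, Z[1]=0)=0; Z[3]=0
i=4: outside box; Z[4]=0
i=5: outside box; Z[5]=0
i=6: outside box; Z[6]=0
i=7: outside box; Z[7]=2 scan→box=[7,9)
i=8: min(r-i=1, Z[1]=0)=0; Z[8]=0
i=9: outside box; Z[9]=0
i=10: outside box; Z[10]=0
i=11: outside box; Z[11]=0
i=12: outside box; Z[12]=2 scan→box=[12,14)
i=13: min(r-i=1, Z[1]=0)=0; Z[13]=0
i=14: outside box; Z[14]=0
i=15: outside box; Z[15]=0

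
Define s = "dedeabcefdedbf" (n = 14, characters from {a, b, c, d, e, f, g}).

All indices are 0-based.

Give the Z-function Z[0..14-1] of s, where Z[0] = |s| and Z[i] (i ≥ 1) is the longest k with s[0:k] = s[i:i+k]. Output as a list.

[14, 0, 2, 0, 0, 0, 0, 0, 0, 3, 0, 1, 0, 0]

Z[0]=14
i=1: i≥r, start 0; Z[1]=0
i=2: i≥r, start 0; Z[2]=2 scan→box=[2,4)
i=3: min(r-i=1, Z[1]=0)=0; Z[3]=0
i=4: i≥r, start 0; Z[4]=0
i=5: i≥r, start 0; Z[5]=0
i=6: i≥r, start 0; Z[6]=0
i=7: i≥r, start 0; Z[7]=0
i=8: i≥r, start 0; Z[8]=0
i=9: i≥r, start 0; Z[9]=3 scan→box=[9,12)
i=10: min(r-i=2, Z[1]=0)=0; Z[10]=0
i=11: min(r-i=1, Z[2]=2)=1; Z[11]=1
i=12: i≥r, start 0; Z[12]=0
i=13: i≥r, start 0; Z[13]=0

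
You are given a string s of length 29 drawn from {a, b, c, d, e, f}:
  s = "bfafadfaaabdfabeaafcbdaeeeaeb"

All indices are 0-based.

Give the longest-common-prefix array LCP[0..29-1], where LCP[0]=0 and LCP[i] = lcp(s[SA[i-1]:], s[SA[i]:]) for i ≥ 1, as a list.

[0, 2, 2, 1, 2, 1, 1, 2, 1, 2, 0, 1, 2, 1, 1, 0, 0, 1, 3, 0, 2, 1, 1, 2, 0, 2, 2, 2, 1]

rank | idx | suffix
   0 |   7 | aaabdfabeaafcbdaeeeaeb
   1 |   8 | aabdfabeaafcbdaeeeaeb
   2 |  16 | aafcbdaeeeaeb
   3 |   9 | abdfabeaafcbdaeeeaeb
   4 |  13 | abeaafcbdaeeeaeb
   5 |   4 | adfaaabdfabeaafcbdaeeeaeb
   6 |  26 | aeb
   7 |  22 | aeeeaeb
   8 |   2 | afadfaaabdfabeaafcbdaeeeaeb
   9 |  17 | afcbdaeeeaeb
  10 |  28 | b
  11 |  20 | bdaeeeaeb
  12 |  10 | bdfabeaafcbdaeeeaeb
  13 |  14 | beaafcbdaeeeaeb
  14 |   0 | bfafadfaaabdfabeaafcbdaeeeaeb
  15 |  19 | cbdaeeeaeb
  16 |  21 | daeeeaeb
  17 |   5 | dfaaabdfabeaafcbdaeeeaeb
  18 |  11 | dfabeaafcbdaeeeaeb
  19 |  15 | eaafcbdaeeeaeb
  20 |  25 | eaeb
  21 |  27 | eb
  22 |  24 | eeaeb
  23 |  23 | eeeaeb
  24 |   6 | faaabdfabeaafcbdaeeeaeb
  25 |  12 | fabeaafcbdaeeeaeb
  26 |   3 | fadfaaabdfabeaafcbdaeeeaeb
  27 |   1 | fafadfaaabdfabeaafcbdaeeeaeb
  28 |  18 | fcbdaeeeaeb

SA = [7, 8, 16, 9, 13, 4, 26, 22, 2, 17, 28, 20, 10, 14, 0, 19, 21, 5, 11, 15, 25, 27, 24, 23, 6, 12, 3, 1, 18]
[i] adj suffixes → lcp
  [1] 7/8 → 2 ('aa')
  [2] 8/16 → 2 ('aa')
  [3] 16/9 → 1 ('a')
  [4] 9/13 → 2 ('ab')
  [5] 13/4 → 1 ('a')
  [6] 4/26 → 1 ('a')
  [7] 26/22 → 2 ('ae')
  [8] 22/2 → 1 ('a')
  [9] 2/17 → 2 ('af')
  [10] 17/28 → 0 ('')
  [11] 28/20 → 1 ('b')
  [12] 20/10 → 2 ('bd')
  [13] 10/14 → 1 ('b')
  [14] 14/0 → 1 ('b')
  [15] 0/19 → 0 ('')
  [16] 19/21 → 0 ('')
  [17] 21/5 → 1 ('d')
  [18] 5/11 → 3 ('dfa')
  [19] 11/15 → 0 ('')
  [20] 15/25 → 2 ('ea')
  [21] 25/27 → 1 ('e')
  [22] 27/24 → 1 ('e')
  [23] 24/23 → 2 ('ee')
  [24] 23/6 → 0 ('')
  [25] 6/12 → 2 ('fa')
  [26] 12/3 → 2 ('fa')
  [27] 3/1 → 2 ('fa')
  [28] 1/18 → 1 ('f')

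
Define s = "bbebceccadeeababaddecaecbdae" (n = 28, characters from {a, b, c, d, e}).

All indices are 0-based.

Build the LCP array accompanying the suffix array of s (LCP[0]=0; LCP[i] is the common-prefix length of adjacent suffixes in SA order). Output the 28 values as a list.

[0, 3, 1, 2, 1, 2, 0, 2, 1, 1, 1, 1, 0, 2, 1, 1, 1, 0, 1, 1, 2, 0, 1, 1, 1, 2, 2, 1]

sorted suffixes:
  #0 SA[0]=12  'ababaddecaecbdae'
  #1 SA[1]=14  'abaddecaecbdae'
  #2 SA[2]=16  'addecaecbdae'
  #3 SA[3]=8  'adeeababaddecaecbdae'
  #4 SA[4]=26  'ae'
  #5 SA[5]=21  'aecbdae'
  #6 SA[6]=13  'babaddecaecbdae'
  #7 SA[7]=15  'baddecaecbdae'
  #8 SA[8]=0  'bbebceccadeeababaddecaecbdae'
  #9 SA[9]=3  'bceccadeeababaddecaecbdae'
  #10 SA[10]=24  'bdae'
  #11 SA[11]=1  'bebceccadeeababaddecaecbdae'
  #12 SA[12]=7  'cadeeababaddecaecbdae'
  #13 SA[13]=20  'caecbdae'
  #14 SA[14]=23  'cbdae'
  #15 SA[15]=6  'ccadeeababaddecaecbdae'
  #16 SA[16]=4  'ceccadeeababaddecaecbdae'
  #17 SA[17]=25  'dae'
  #18 SA[18]=17  'ddecaecbdae'
  #19 SA[19]=18  'decaecbdae'
  #20 SA[20]=9  'deeababaddecaecbdae'
  #21 SA[21]=27  'e'
  #22 SA[22]=11  'eababaddecaecbdae'
  #23 SA[23]=2  'ebceccadeeababaddecaecbdae'
  #24 SA[24]=19  'ecaecbdae'
  #25 SA[25]=22  'ecbdae'
  #26 SA[26]=5  'eccadeeababaddecaecbdae'
  #27 SA[27]=10  'eeababaddecaecbdae'

SA = [12, 14, 16, 8, 26, 21, 13, 15, 0, 3, 24, 1, 7, 20, 23, 6, 4, 25, 17, 18, 9, 27, 11, 2, 19, 22, 5, 10]
[i] adj suffixes → lcp
  [1] 12/14 → 3 ('aba')
  [2] 14/16 → 1 ('a')
  [3] 16/8 → 2 ('ad')
  [4] 8/26 → 1 ('a')
  [5] 26/21 → 2 ('ae')
  [6] 21/13 → 0 ('')
  [7] 13/15 → 2 ('ba')
  [8] 15/0 → 1 ('b')
  [9] 0/3 → 1 ('b')
  [10] 3/24 → 1 ('b')
  [11] 24/1 → 1 ('b')
  [12] 1/7 → 0 ('')
  [13] 7/20 → 2 ('ca')
  [14] 20/23 → 1 ('c')
  [15] 23/6 → 1 ('c')
  [16] 6/4 → 1 ('c')
  [17] 4/25 → 0 ('')
  [18] 25/17 → 1 ('d')
  [19] 17/18 → 1 ('d')
  [20] 18/9 → 2 ('de')
  [21] 9/27 → 0 ('')
  [22] 27/11 → 1 ('e')
  [23] 11/2 → 1 ('e')
  [24] 2/19 → 1 ('e')
  [25] 19/22 → 2 ('ec')
  [26] 22/5 → 2 ('ec')
  [27] 5/10 → 1 ('e')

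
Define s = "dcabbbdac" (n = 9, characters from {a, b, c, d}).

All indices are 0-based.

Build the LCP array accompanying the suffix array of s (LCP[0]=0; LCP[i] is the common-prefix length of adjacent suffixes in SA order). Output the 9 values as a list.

[0, 1, 0, 2, 1, 0, 1, 0, 1]

rank | idx | suffix
   0 |   2 | abbbdac
   1 |   7 | ac
   2 |   3 | bbbdac
   3 |   4 | bbdac
   4 |   5 | bdac
   5 |   8 | c
   6 |   1 | cabbbdac
   7 |   6 | dac
   8 |   0 | dcabbbdac

SA = [2, 7, 3, 4, 5, 8, 1, 6, 0]
rank  pair      lcp
   1  s[2:],s[7:]  1  'a'
   2  s[7:],s[3:]  0  ''
   3  s[3:],s[4:]  2  'bb'
   4  s[4:],s[5:]  1  'b'
   5  s[5:],s[8:]  0  ''
   6  s[8:],s[1:]  1  'c'
   7  s[1:],s[6:]  0  ''
   8  s[6:],s[0:]  1  'd'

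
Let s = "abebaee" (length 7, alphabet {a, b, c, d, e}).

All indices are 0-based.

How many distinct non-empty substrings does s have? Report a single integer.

rank | idx | suffix
   0 |   0 | abebaee
   1 |   4 | aee
   2 |   3 | baee
   3 |   1 | bebaee
   4 |   6 | e
   5 |   2 | ebaee
   6 |   5 | ee

SA = [0, 4, 3, 1, 6, 2, 5]
[i] adj suffixes → lcp
  [1] 0/4 → 1 ('a')
  [2] 4/3 → 0 ('')
  [3] 3/1 → 1 ('b')
  [4] 1/6 → 0 ('')
  [5] 6/2 → 1 ('e')
  [6] 2/5 → 1 ('e')

n(n+1)/2 = 7·8/2 = 28
Σ LCP = 0 + 1 + 0 + 1 + 0 + 1 + 1 = 4
distinct = 28 − 4 = 24

24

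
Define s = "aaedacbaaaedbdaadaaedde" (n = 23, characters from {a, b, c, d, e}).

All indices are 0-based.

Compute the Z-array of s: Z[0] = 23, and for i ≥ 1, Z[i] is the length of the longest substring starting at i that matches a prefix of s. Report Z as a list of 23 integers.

Z[0]=23
i=1: i≥r, start 0; Z[1]=1 scan→box=[1,2)
i=2: i≥r, start 0; Z[2]=0
i=3: i≥r, start 0; Z[3]=0
i=4: i≥r, start 0; Z[4]=1 scan→box=[4,5)
i=5: i≥r, start 0; Z[5]=0
i=6: i≥r, start 0; Z[6]=0
i=7: i≥r, start 0; Z[7]=2 scan→box=[7,9)
i=8: min(r-i=1, Z[1]=1)=1; Z[8]=4 scan→box=[8,12)
i=9: min(r-i=3, Z[1]=1)=1; Z[9]=1
i=10: min(r-i=2, Z[2]=0)=0; Z[10]=0
i=11: min(r-i=1, Z[3]=0)=0; Z[11]=0
i=12: i≥r, start 0; Z[12]=0
i=13: i≥r, start 0; Z[13]=0
i=14: i≥r, start 0; Z[14]=2 scan→box=[14,16)
i=15: min(r-i=1, Z[1]=1)=1; Z[15]=1
i=16: i≥r, start 0; Z[16]=0
i=17: i≥r, start 0; Z[17]=4 scan→box=[17,21)
i=18: min(r-i=3, Z[1]=1)=1; Z[18]=1
i=19: min(r-i=2, Z[2]=0)=0; Z[19]=0
i=20: min(r-i=1, Z[3]=0)=0; Z[20]=0
i=21: i≥r, start 0; Z[21]=0
i=22: i≥r, start 0; Z[22]=0

[23, 1, 0, 0, 1, 0, 0, 2, 4, 1, 0, 0, 0, 0, 2, 1, 0, 4, 1, 0, 0, 0, 0]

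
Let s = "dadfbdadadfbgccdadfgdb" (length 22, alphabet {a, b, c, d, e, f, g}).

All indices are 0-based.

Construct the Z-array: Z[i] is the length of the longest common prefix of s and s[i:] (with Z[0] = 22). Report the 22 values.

[22, 0, 1, 0, 0, 3, 0, 5, 0, 1, 0, 0, 0, 0, 0, 4, 0, 1, 0, 0, 1, 0]

Z[0]=22
i=1: i≥r, start 0; Z[1]=0
i=2: i≥r, start 0; Z[2]=1 scan→box=[2,3)
i=3: i≥r, start 0; Z[3]=0
i=4: i≥r, start 0; Z[4]=0
i=5: i≥r, start 0; Z[5]=3 scan→box=[5,8)
i=6: min(r-i=2, Z[1]=0)=0; Z[6]=0
i=7: min(r-i=1, Z[2]=1)=1; Z[7]=5 scan→box=[7,12)
i=8: min(r-i=4, Z[1]=0)=0; Z[8]=0
i=9: min(r-i=3, Z[2]=1)=1; Z[9]=1
i=10: min(r-i=2, Z[3]=0)=0; Z[10]=0
i=11: min(r-i=1, Z[4]=0)=0; Z[11]=0
i=12: i≥r, start 0; Z[12]=0
i=13: i≥r, start 0; Z[13]=0
i=14: i≥r, start 0; Z[14]=0
i=15: i≥r, start 0; Z[15]=4 scan→box=[15,19)
i=16: min(r-i=3, Z[1]=0)=0; Z[16]=0
i=17: min(r-i=2, Z[2]=1)=1; Z[17]=1
i=18: min(r-i=1, Z[3]=0)=0; Z[18]=0
i=19: i≥r, start 0; Z[19]=0
i=20: i≥r, start 0; Z[20]=1 scan→box=[20,21)
i=21: i≥r, start 0; Z[21]=0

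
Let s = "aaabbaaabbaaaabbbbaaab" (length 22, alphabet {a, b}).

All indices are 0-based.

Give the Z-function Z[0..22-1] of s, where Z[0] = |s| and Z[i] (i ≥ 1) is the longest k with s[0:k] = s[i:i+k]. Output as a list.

[22, 2, 1, 0, 0, 8, 2, 1, 0, 0, 3, 5, 2, 1, 0, 0, 0, 0, 4, 2, 1, 0]

Z[0]=22
i=1: outside box; Z[1]=2 scan→box=[1,3)
i=2: min(r-i=1, Z[1]=2)=1; Z[2]=1
i=3: outside box; Z[3]=0
i=4: outside box; Z[4]=0
i=5: outside box; Z[5]=8 scan→box=[5,13)
i=6: min(r-i=7, Z[1]=2)=2; Z[6]=2
i=7: min(r-i=6, Z[2]=1)=1; Z[7]=1
i=8: min(r-i=5, Z[3]=0)=0; Z[8]=0
i=9: min(r-i=4, Z[4]=0)=0; Z[9]=0
i=10: min(r-i=3, Z[5]=8)=3; Z[10]=3
i=11: min(r-i=2, Z[6]=2)=2; Z[11]=5 scan→box=[11,16)
i=12: min(r-i=4, Z[1]=2)=2; Z[12]=2
i=13: min(r-i=3, Z[2]=1)=1; Z[13]=1
i=14: min(r-i=2, Z[3]=0)=0; Z[14]=0
i=15: min(r-i=1, Z[4]=0)=0; Z[15]=0
i=16: outside box; Z[16]=0
i=17: outside box; Z[17]=0
i=18: outside box; Z[18]=4 scan→box=[18,22)
i=19: min(r-i=3, Z[1]=2)=2; Z[19]=2
i=20: min(r-i=2, Z[2]=1)=1; Z[20]=1
i=21: min(r-i=1, Z[3]=0)=0; Z[21]=0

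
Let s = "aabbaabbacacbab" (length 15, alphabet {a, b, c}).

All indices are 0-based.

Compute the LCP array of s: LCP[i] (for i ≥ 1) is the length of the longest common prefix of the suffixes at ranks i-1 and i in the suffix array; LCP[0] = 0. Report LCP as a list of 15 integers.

[0, 5, 1, 2, 4, 1, 2, 0, 1, 2, 2, 1, 3, 0, 1]

sorted suffixes:
  #0 SA[0]=0  'aabbaabbacacbab'
  #1 SA[1]=4  'aabbacacbab'
  #2 SA[2]=13  'ab'
  #3 SA[3]=1  'abbaabbacacbab'
  #4 SA[4]=5  'abbacacbab'
  #5 SA[5]=8  'acacbab'
  #6 SA[6]=10  'acbab'
  #7 SA[7]=14  'b'
  #8 SA[8]=3  'baabbacacbab'
  #9 SA[9]=12  'bab'
  #10 SA[10]=7  'bacacbab'
  #11 SA[11]=2  'bbaabbacacbab'
  #12 SA[12]=6  'bbacacbab'
  #13 SA[13]=9  'cacbab'
  #14 SA[14]=11  'cbab'

SA = [0, 4, 13, 1, 5, 8, 10, 14, 3, 12, 7, 2, 6, 9, 11]
rank  pair      lcp
   1  s[0:],s[4:]  5  'aabba'
   2  s[4:],s[13:]  1  'a'
   3  s[13:],s[1:]  2  'ab'
   4  s[1:],s[5:]  4  'abba'
   5  s[5:],s[8:]  1  'a'
   6  s[8:],s[10:]  2  'ac'
   7  s[10:],s[14:]  0  ''
   8  s[14:],s[3:]  1  'b'
   9  s[3:],s[12:]  2  'ba'
  10  s[12:],s[7:]  2  'ba'
  11  s[7:],s[2:]  1  'b'
  12  s[2:],s[6:]  3  'bba'
  13  s[6:],s[9:]  0  ''
  14  s[9:],s[11:]  1  'c'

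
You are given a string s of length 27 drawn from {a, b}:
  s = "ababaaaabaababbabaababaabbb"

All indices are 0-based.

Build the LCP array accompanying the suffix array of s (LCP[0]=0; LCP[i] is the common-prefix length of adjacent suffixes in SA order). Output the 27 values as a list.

[0, 3, 2, 4, 5, 3, 1, 4, 7, 5, 3, 6, 4, 2, 3, 0, 1, 3, 6, 4, 2, 5, 6, 3, 1, 2, 2]

sorted suffixes:
  #0 SA[0]=4  'aaaabaababbabaababaabbb'
  #1 SA[1]=5  'aaabaababbabaababaabbb'
  #2 SA[2]=6  'aabaababbabaababaabbb'
  #3 SA[3]=17  'aababaabbb'
  #4 SA[4]=9  'aababbabaababaabbb'
  #5 SA[5]=22  'aabbb'
  #6 SA[6]=2  'abaaaabaababbabaababaabbb'
  #7 SA[7]=15  'abaababaabbb'
  #8 SA[8]=7  'abaababbabaababaabbb'
  #9 SA[9]=20  'abaabbb'
  #10 SA[10]=0  'ababaaaabaababbabaababaabbb'
  #11 SA[11]=18  'ababaabbb'
  #12 SA[12]=10  'ababbabaababaabbb'
  #13 SA[13]=12  'abbabaababaabbb'
  #14 SA[14]=23  'abbb'
  #15 SA[15]=26  'b'
  #16 SA[16]=3  'baaaabaababbabaababaabbb'
  #17 SA[17]=16  'baababaabbb'
  #18 SA[18]=8  'baababbabaababaabbb'
  #19 SA[19]=21  'baabbb'
  #20 SA[20]=1  'babaaaabaababbabaababaabbb'
  #21 SA[21]=14  'babaababaabbb'
  #22 SA[22]=19  'babaabbb'
  #23 SA[23]=11  'babbabaababaabbb'
  #24 SA[24]=25  'bb'
  #25 SA[25]=13  'bbabaababaabbb'
  #26 SA[26]=24  'bbb'

SA = [4, 5, 6, 17, 9, 22, 2, 15, 7, 20, 0, 18, 10, 12, 23, 26, 3, 16, 8, 21, 1, 14, 19, 11, 25, 13, 24]
rank  pair      lcp
   1  s[4:],s[5:]  3  'aaa'
   2  s[5:],s[6:]  2  'aa'
   3  s[6:],s[17:]  4  'aaba'
   4  s[17:],s[9:]  5  'aabab'
   5  s[9:],s[22:]  3  'aab'
   6  s[22:],s[2:]  1  'a'
   7  s[2:],s[15:]  4  'abaa'
   8  s[15:],s[7:]  7  'abaabab'
   9  s[7:],s[20:]  5  'abaab'
  10  s[20:],s[0:]  3  'aba'
  11  s[0:],s[18:]  6  'ababaa'
  12  s[18:],s[10:]  4  'abab'
  13  s[10:],s[12:]  2  'ab'
  14  s[12:],s[23:]  3  'abb'
  15  s[23:],s[26:]  0  ''
  16  s[26:],s[3:]  1  'b'
  17  s[3:],s[16:]  3  'baa'
  18  s[16:],s[8:]  6  'baabab'
  19  s[8:],s[21:]  4  'baab'
  20  s[21:],s[1:]  2  'ba'
  21  s[1:],s[14:]  5  'babaa'
  22  s[14:],s[19:]  6  'babaab'
  23  s[19:],s[11:]  3  'bab'
  24  s[11:],s[25:]  1  'b'
  25  s[25:],s[13:]  2  'bb'
  26  s[13:],s[24:]  2  'bb'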